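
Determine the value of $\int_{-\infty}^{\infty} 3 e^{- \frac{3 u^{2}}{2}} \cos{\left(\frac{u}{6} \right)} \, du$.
$\frac{\sqrt{6} \sqrt{\pi}}{e^{\frac{1}{216}}}$

Define $I(b) = \int_{-\infty}^{\infty} 3 e^{- \frac{3 u^{2}}{2}} \cos{\left(b u \right)} \, du$.

Differentiating under the integral sign,
$$I'(b) = \int_{-\infty}^{\infty} - 3 u e^{- \frac{3 u^{2}}{2}} \sin{\left(b u \right)} \, du.$$

Integrate $\int_{-\infty}^{\infty} u \sin(b u)\, e^{- \frac{3 u^{2}}{2}}\, du$ by parts with $w = \sin(b u)$ and $dv = u\, e^{- \frac{3 u^{2}}{2}}\, du$, giving $v = - \frac{e^{- \frac{3 u^{2}}{2}}}{3}$. The boundary term vanishes and
$$\int_{-\infty}^{\infty} u \sin(b u)\, e^{- \frac{3 u^{2}}{2}}\, du = \frac{b}{3} \int_{-\infty}^{\infty} \cos(b u)\, e^{- \frac{3 u^{2}}{2}}\, du,$$
so $I'(b) = - \frac{b}{3}\, I(b)$.

This is a separable first-order ODE; solving with the initial condition $I(0) = \int_{-\infty}^{\infty} 3 e^{- \frac{3 u^{2}}{2}}\,du = \sqrt{6} \sqrt{\pi}$ gives
$$I(b) = \sqrt{6} \sqrt{\pi} e^{- \frac{b^{2}}{6}}.$$

Setting $b = \frac{1}{6}$:
$$I = \frac{\sqrt{6} \sqrt{\pi}}{e^{\frac{1}{216}}}.$$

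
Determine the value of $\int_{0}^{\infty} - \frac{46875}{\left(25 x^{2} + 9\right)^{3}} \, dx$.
$- \frac{3125 \pi}{432}$

Start from the standard arctangent integral
$$J(a) = \int_{0}^{\infty} - \frac{3}{a^{2} + x^{2}} \, dx = - \frac{3 \pi}{2 a}.$$

Differentiating under the integral sign with respect to $a$,
$$\frac{dJ}{da} = \int_{0}^{\infty} \frac{6 a}{\left(a^{2} + x^{2}\right)^{2}} \, dx = \frac{3 \pi}{2 a^{2}},$$
so $\int_{0}^{\infty} - \frac{3}{\left(a^{2} + x^{2}\right)^{2}} \, dx = - \frac{3 \pi}{4 a^{3}}$.

Repeating — each differentiation of $1/(x^2+a^2)^j$ produces $-2ja/(x^2+a^2)^{j+1}$ — and dividing through by $-2ja$ at each step yields, after $2$ differentiations in total,
$$\int_{0}^{\infty} - \frac{3}{\left(a^{2} + x^{2}\right)^{3}} \, dx = - \frac{9 \pi}{16 a^{5}}.$$

Setting $a = \frac{3}{5}$:
$$I = - \frac{3125 \pi}{432}.$$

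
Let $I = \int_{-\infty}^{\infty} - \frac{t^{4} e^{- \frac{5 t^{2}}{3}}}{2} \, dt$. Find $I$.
$- \frac{27 \sqrt{15} \sqrt{\pi}}{1000}$

Begin with the known integral
$$J(a) = \int_{-\infty}^{\infty} - \frac{e^{- a t^{2}}}{2} \, dt = - \frac{\sqrt{\pi}}{2 \sqrt{a}}.$$

Differentiating under the integral sign brings down a factor of $(-t^2)$:
$$\frac{dJ}{da} = \int_{-\infty}^{\infty} \frac{t^{2} e^{- a t^{2}}}{2} \, dt = \frac{\sqrt{\pi}}{4 a^{\frac{3}{2}}}.$$

Repeating twice in total — each differentiation brings down another $(-t^2)$ — gives
$$\frac{d^{2}J}{da^{2}} = \int_{-\infty}^{\infty} - \frac{t^{4} e^{- a t^{2}}}{2} \, dt = - \frac{3 \sqrt{\pi}}{8 a^{\frac{5}{2}}},$$
and the integrand here is exactly the target integrand, so $I = - \frac{3 \sqrt{\pi}}{8 a^{\frac{5}{2}}}$.

Setting $a = \frac{5}{3}$:
$$I = - \frac{27 \sqrt{15} \sqrt{\pi}}{1000}.$$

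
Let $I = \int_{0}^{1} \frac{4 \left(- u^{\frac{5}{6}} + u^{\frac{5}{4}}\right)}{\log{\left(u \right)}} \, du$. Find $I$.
$\log{\left(\frac{531441}{234256} \right)}$

Consider the one-parameter family: let $I(a) = \int_{0}^{1} \frac{4 \left(- u^{\frac{5}{6}} + u^{a}\right)}{\log{\left(u \right)}} \, du$.

Since $\dfrac{\partial}{\partial a}\,u^{a} = u^{a} \ln u$, the $\ln u$ in the denominator cancels and
$$\frac{dI}{da} = \int_{0}^{1} 4 u^{a} \, du = 4 \left[\frac{u^{a+1}}{a+1}\right]_0^1 = \frac{4}{a + 1}.$$

Integrating with respect to $a$ gives $I(a) = \log{\left(\frac{1296 \left(a + 1\right)^{4}}{14641} \right)} + C$.

At $a = \frac{5}{6}$ the integrand is identically $0$, so $I(\frac{5}{6}) = 0$. The closed form gives $0$, hence $C = 0$.

Setting $a = \frac{5}{4}$:
$$I = \log{\left(\frac{531441}{234256} \right)}.$$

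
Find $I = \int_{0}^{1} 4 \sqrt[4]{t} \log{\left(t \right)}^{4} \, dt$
$\frac{98304}{3125}$

Consider the simpler parametrised integral
$$J(a) = \int_{0}^{1} 4 t^{a} \, dt = \frac{4}{a + 1}.$$

Differentiating under the integral sign brings down a factor of $\ln t$:
$$\frac{dJ}{da} = \int_{0}^{1} 4 t^{a} \log{\left(t \right)} \, dt = - \frac{4}{\left(a + 1\right)^{2}}.$$

Repeating $4$ times in total — each differentiation brings down another $\ln t$ — gives
$$\frac{d^{4}J}{da^{4}} = \int_{0}^{1} 4 t^{a} \log{\left(t \right)}^{4} \, dt = \frac{96}{\left(a + 1\right)^{5}},$$
and the integrand here is exactly the target integrand, so $I = \frac{96}{\left(a + 1\right)^{5}}$.

Setting $a = \frac{1}{4}$:
$$I = \frac{98304}{3125}.$$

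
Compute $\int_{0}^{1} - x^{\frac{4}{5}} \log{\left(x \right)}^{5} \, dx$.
$\frac{625000}{177147}$

Start from the elementary integral
$$J(a) = \int_{0}^{1} - x^{a} \, dx = - \frac{1}{a + 1}.$$

Differentiating under the integral sign brings down a factor of $\ln x$:
$$\frac{dJ}{da} = \int_{0}^{1} - x^{a} \log{\left(x \right)} \, dx = \frac{1}{\left(a + 1\right)^{2}}.$$

Repeating $5$ times in total — each differentiation brings down another $\ln x$ — gives
$$\frac{d^{5}J}{da^{5}} = \int_{0}^{1} - x^{a} \log{\left(x \right)}^{5} \, dx = \frac{120}{\left(a + 1\right)^{6}},$$
and the integrand here is exactly the target integrand, so $I = \frac{120}{\left(a + 1\right)^{6}}$.

Setting $a = \frac{4}{5}$:
$$I = \frac{625000}{177147}.$$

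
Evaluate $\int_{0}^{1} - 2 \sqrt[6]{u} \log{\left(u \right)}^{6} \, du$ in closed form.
$- \frac{403107840}{823543}$

Start from the elementary integral
$$J(a) = \int_{0}^{1} - 2 u^{a} \, du = - \frac{2}{a + 1}.$$

Differentiating under the integral sign brings down a factor of $\ln u$:
$$\frac{dJ}{da} = \int_{0}^{1} - 2 u^{a} \log{\left(u \right)} \, du = \frac{2}{\left(a + 1\right)^{2}}.$$

Repeating $6$ times in total — each differentiation brings down another $\ln u$ — gives
$$\frac{d^{6}J}{da^{6}} = \int_{0}^{1} - 2 u^{a} \log{\left(u \right)}^{6} \, du = - \frac{1440}{\left(a + 1\right)^{7}},$$
and the integrand here is exactly the target integrand, so $I = - \frac{1440}{\left(a + 1\right)^{7}}$.

Setting $a = \frac{1}{6}$:
$$I = - \frac{403107840}{823543}.$$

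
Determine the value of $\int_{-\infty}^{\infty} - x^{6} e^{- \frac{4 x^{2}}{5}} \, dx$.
$- \frac{1875 \sqrt{5} \sqrt{\pi}}{1024}$

Begin with the known integral
$$J(a) = \int_{-\infty}^{\infty} - e^{- a x^{2}} \, dx = - \frac{\sqrt{\pi}}{\sqrt{a}}.$$

Differentiating under the integral sign brings down a factor of $(-x^2)$:
$$\frac{dJ}{da} = \int_{-\infty}^{\infty} x^{2} e^{- a x^{2}} \, dx = \frac{\sqrt{\pi}}{2 a^{\frac{3}{2}}}.$$

Repeating $3$ times in total — each differentiation brings down another $(-x^2)$ — gives
$$\frac{d^{3}J}{da^{3}} = \int_{-\infty}^{\infty} x^{6} e^{- a x^{2}} \, dx = \frac{15 \sqrt{\pi}}{8 a^{\frac{7}{2}}},$$
and the integrand here is $(-1)^{3}$ times the target integrand, so $I = (-1)^{3}\,\frac{d^{3}J}{da^{3}} = - \frac{15 \sqrt{\pi}}{8 a^{\frac{7}{2}}}$.

Setting $a = \frac{4}{5}$:
$$I = - \frac{1875 \sqrt{5} \sqrt{\pi}}{1024}.$$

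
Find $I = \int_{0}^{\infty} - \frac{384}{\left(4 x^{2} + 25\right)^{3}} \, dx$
$- \frac{36 \pi}{3125}$

Recall the elementary integral
$$J(a) = \int_{0}^{\infty} - \frac{6}{a^{2} + x^{2}} \, dx = - \frac{3 \pi}{a}.$$

Differentiating under the integral sign with respect to $a$,
$$\frac{dJ}{da} = \int_{0}^{\infty} \frac{12 a}{\left(a^{2} + x^{2}\right)^{2}} \, dx = \frac{3 \pi}{a^{2}},$$
so $\int_{0}^{\infty} - \frac{6}{\left(a^{2} + x^{2}\right)^{2}} \, dx = - \frac{3 \pi}{2 a^{3}}$.

Repeating — each differentiation of $1/(x^2+a^2)^j$ produces $-2ja/(x^2+a^2)^{j+1}$ — and dividing through by $-2ja$ at each step yields, after $2$ differentiations in total,
$$\int_{0}^{\infty} - \frac{6}{\left(a^{2} + x^{2}\right)^{3}} \, dx = - \frac{9 \pi}{8 a^{5}}.$$

Setting $a = \frac{5}{2}$:
$$I = - \frac{36 \pi}{3125}.$$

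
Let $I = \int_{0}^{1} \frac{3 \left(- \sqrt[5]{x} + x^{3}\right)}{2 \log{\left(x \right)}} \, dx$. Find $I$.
$- \log{\left(\frac{3 \sqrt{30}}{100} \right)}$

Consider the one-parameter family: let $I(a) = \int_{0}^{1} \frac{3 \left(x^{3} - x^{a}\right)}{2 \log{\left(x \right)}} \, dx$.

Since $\dfrac{\partial}{\partial a}\,x^{a} = x^{a} \ln x$, the $\ln x$ in the denominator cancels and
$$\frac{dI}{da} = \int_{0}^{1} - \frac{3}{2} x^{a} \, dx = - \frac{3}{2} \left[\frac{x^{a+1}}{a+1}\right]_0^1 = - \frac{3}{2 a + 2}.$$

Integrating with respect to $a$ gives $I(a) = - \log{\left(\frac{\left(a + 1\right)^{\frac{3}{2}}}{8} \right)} + C$.

At $a = 3$ the integrand is identically $0$, so $I(3) = 0$. The closed form gives $0$, hence $C = 0$.

Setting $a = \frac{1}{5}$:
$$I = - \log{\left(\frac{3 \sqrt{30}}{100} \right)}.$$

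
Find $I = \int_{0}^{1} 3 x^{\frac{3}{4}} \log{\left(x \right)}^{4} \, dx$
$\frac{73728}{16807}$

Consider the simpler parametrised integral
$$J(a) = \int_{0}^{1} 3 x^{a} \, dx = \frac{3}{a + 1}.$$

Differentiating under the integral sign brings down a factor of $\ln x$:
$$\frac{dJ}{da} = \int_{0}^{1} 3 x^{a} \log{\left(x \right)} \, dx = - \frac{3}{\left(a + 1\right)^{2}}.$$

Repeating $4$ times in total — each differentiation brings down another $\ln x$ — gives
$$\frac{d^{4}J}{da^{4}} = \int_{0}^{1} 3 x^{a} \log{\left(x \right)}^{4} \, dx = \frac{72}{\left(a + 1\right)^{5}},$$
and the integrand here is exactly the target integrand, so $I = \frac{72}{\left(a + 1\right)^{5}}$.

Setting $a = \frac{3}{4}$:
$$I = \frac{73728}{16807}.$$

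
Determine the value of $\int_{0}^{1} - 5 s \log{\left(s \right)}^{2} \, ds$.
$- \frac{5}{4}$

Start from the elementary integral
$$J(a) = \int_{0}^{1} - 5 s^{a} \, ds = - \frac{5}{a + 1}.$$

Differentiating under the integral sign brings down a factor of $\ln s$:
$$\frac{dJ}{da} = \int_{0}^{1} - 5 s^{a} \log{\left(s \right)} \, ds = \frac{5}{\left(a + 1\right)^{2}}.$$

Repeating twice in total — each differentiation brings down another $\ln s$ — gives
$$\frac{d^{2}J}{da^{2}} = \int_{0}^{1} - 5 s^{a} \log{\left(s \right)}^{2} \, ds = - \frac{10}{\left(a + 1\right)^{3}},$$
and the integrand here is exactly the target integrand, so $I = - \frac{10}{\left(a + 1\right)^{3}}$.

Setting $a = 1$:
$$I = - \frac{5}{4}.$$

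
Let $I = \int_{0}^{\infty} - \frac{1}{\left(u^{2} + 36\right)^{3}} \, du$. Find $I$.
$- \frac{\pi}{41472}$

Begin with the known result
$$J(a) = \int_{0}^{\infty} - \frac{1}{a^{2} + u^{2}} \, du = - \frac{\pi}{2 a}.$$

Differentiating under the integral sign with respect to $a$,
$$\frac{dJ}{da} = \int_{0}^{\infty} \frac{2 a}{\left(a^{2} + u^{2}\right)^{2}} \, du = \frac{\pi}{2 a^{2}},$$
so $\int_{0}^{\infty} - \frac{1}{\left(a^{2} + u^{2}\right)^{2}} \, du = - \frac{\pi}{4 a^{3}}$.

Repeating — each differentiation of $1/(u^2+a^2)^j$ produces $-2ja/(u^2+a^2)^{j+1}$ — and dividing through by $-2ja$ at each step yields, after $2$ differentiations in total,
$$\int_{0}^{\infty} - \frac{1}{\left(a^{2} + u^{2}\right)^{3}} \, du = - \frac{3 \pi}{16 a^{5}}.$$

Setting $a = 6$:
$$I = - \frac{\pi}{41472}.$$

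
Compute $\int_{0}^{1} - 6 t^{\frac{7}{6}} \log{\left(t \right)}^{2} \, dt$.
$- \frac{2592}{2197}$

Consider the simpler parametrised integral
$$J(a) = \int_{0}^{1} - 6 t^{a} \, dt = - \frac{6}{a + 1}.$$

Differentiating under the integral sign brings down a factor of $\ln t$:
$$\frac{dJ}{da} = \int_{0}^{1} - 6 t^{a} \log{\left(t \right)} \, dt = \frac{6}{\left(a + 1\right)^{2}}.$$

Repeating twice in total — each differentiation brings down another $\ln t$ — gives
$$\frac{d^{2}J}{da^{2}} = \int_{0}^{1} - 6 t^{a} \log{\left(t \right)}^{2} \, dt = - \frac{12}{\left(a + 1\right)^{3}},$$
and the integrand here is exactly the target integrand, so $I = - \frac{12}{\left(a + 1\right)^{3}}$.

Setting $a = \frac{7}{6}$:
$$I = - \frac{2592}{2197}.$$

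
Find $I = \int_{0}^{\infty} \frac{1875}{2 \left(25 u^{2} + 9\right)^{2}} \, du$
$\frac{125 \pi}{72}$

Start from the standard arctangent integral
$$J(a) = \int_{0}^{\infty} \frac{3}{2 \left(a^{2} + u^{2}\right)} \, du = \frac{3 \pi}{4 a}.$$

Differentiating under the integral sign with respect to $a$,
$$\frac{dJ}{da} = \int_{0}^{\infty} - \frac{3 a}{\left(a^{2} + u^{2}\right)^{2}} \, du = - \frac{3 \pi}{4 a^{2}},$$
so $\int_{0}^{\infty} \frac{3}{2 \left(a^{2} + u^{2}\right)^{2}} \, du = \frac{3 \pi}{8 a^{3}}$.

Setting $a = \frac{3}{5}$:
$$I = \frac{125 \pi}{72}.$$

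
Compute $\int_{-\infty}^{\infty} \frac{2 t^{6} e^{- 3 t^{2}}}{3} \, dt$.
$\frac{5 \sqrt{3} \sqrt{\pi}}{324}$

Start from the elementary integral
$$J(a) = \int_{-\infty}^{\infty} \frac{2 e^{- a t^{2}}}{3} \, dt = \frac{2 \sqrt{\pi}}{3 \sqrt{a}}.$$

Differentiating under the integral sign brings down a factor of $(-t^2)$:
$$\frac{dJ}{da} = \int_{-\infty}^{\infty} - \frac{2 t^{2} e^{- a t^{2}}}{3} \, dt = - \frac{\sqrt{\pi}}{3 a^{\frac{3}{2}}}.$$

Repeating $3$ times in total — each differentiation brings down another $(-t^2)$ — gives
$$\frac{d^{3}J}{da^{3}} = \int_{-\infty}^{\infty} - \frac{2 t^{6} e^{- a t^{2}}}{3} \, dt = - \frac{5 \sqrt{\pi}}{4 a^{\frac{7}{2}}},$$
and the integrand here is $(-1)^{3}$ times the target integrand, so $I = (-1)^{3}\,\frac{d^{3}J}{da^{3}} = \frac{5 \sqrt{\pi}}{4 a^{\frac{7}{2}}}$.

Setting $a = 3$:
$$I = \frac{5 \sqrt{3} \sqrt{\pi}}{324}.$$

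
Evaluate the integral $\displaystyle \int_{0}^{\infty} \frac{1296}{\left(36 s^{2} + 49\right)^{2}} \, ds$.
$\frac{54 \pi}{343}$

Start from the standard arctangent integral
$$J(a) = \int_{0}^{\infty} \frac{1}{a^{2} + s^{2}} \, ds = \frac{\pi}{2 a}.$$

Differentiating under the integral sign with respect to $a$,
$$\frac{dJ}{da} = \int_{0}^{\infty} - \frac{2 a}{\left(a^{2} + s^{2}\right)^{2}} \, ds = - \frac{\pi}{2 a^{2}},$$
so $\int_{0}^{\infty} \frac{1}{\left(a^{2} + s^{2}\right)^{2}} \, ds = \frac{\pi}{4 a^{3}}$.

Setting $a = \frac{7}{6}$:
$$I = \frac{54 \pi}{343}.$$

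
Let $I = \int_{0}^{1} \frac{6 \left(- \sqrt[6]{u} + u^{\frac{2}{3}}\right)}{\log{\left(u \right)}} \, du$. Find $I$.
$\log{\left(\frac{1000000}{117649} \right)}$

Introduce a parameter $a$ in the exponent: let $I(a) = \int_{0}^{1} \frac{6 \left(- \sqrt[6]{u} + u^{a}\right)}{\log{\left(u \right)}} \, du$.

Since $\dfrac{\partial}{\partial a}\,u^{a} = u^{a} \ln u$, the $\ln u$ in the denominator cancels and
$$\frac{dI}{da} = \int_{0}^{1} 6 u^{a} \, du = 6 \left[\frac{u^{a+1}}{a+1}\right]_0^1 = \frac{6}{a + 1}.$$

Integrating with respect to $a$ gives $I(a) = \log{\left(\frac{46656 \left(a + 1\right)^{6}}{117649} \right)} + C$.

At $a = \frac{1}{6}$ the integrand is identically $0$, so $I(\frac{1}{6}) = 0$. The closed form gives $0$, hence $C = 0$.

Setting $a = \frac{2}{3}$:
$$I = \log{\left(\frac{1000000}{117649} \right)}.$$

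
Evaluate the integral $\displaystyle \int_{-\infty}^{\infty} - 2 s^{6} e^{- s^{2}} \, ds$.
$- \frac{15 \sqrt{\pi}}{4}$

Begin with the known integral
$$J(a) = \int_{-\infty}^{\infty} - 2 e^{- a s^{2}} \, ds = - \frac{2 \sqrt{\pi}}{\sqrt{a}}.$$

Differentiating under the integral sign brings down a factor of $(-s^2)$:
$$\frac{dJ}{da} = \int_{-\infty}^{\infty} 2 s^{2} e^{- a s^{2}} \, ds = \frac{\sqrt{\pi}}{a^{\frac{3}{2}}}.$$

Repeating $3$ times in total — each differentiation brings down another $(-s^2)$ — gives
$$\frac{d^{3}J}{da^{3}} = \int_{-\infty}^{\infty} 2 s^{6} e^{- a s^{2}} \, ds = \frac{15 \sqrt{\pi}}{4 a^{\frac{7}{2}}},$$
and the integrand here is $(-1)^{3}$ times the target integrand, so $I = (-1)^{3}\,\frac{d^{3}J}{da^{3}} = - \frac{15 \sqrt{\pi}}{4 a^{\frac{7}{2}}}$.

Setting $a = 1$:
$$I = - \frac{15 \sqrt{\pi}}{4}.$$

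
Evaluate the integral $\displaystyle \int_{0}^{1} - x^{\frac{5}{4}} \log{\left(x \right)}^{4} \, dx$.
$- \frac{8192}{19683}$

Begin with the known integral
$$J(a) = \int_{0}^{1} - x^{a} \, dx = - \frac{1}{a + 1}.$$

Differentiating under the integral sign brings down a factor of $\ln x$:
$$\frac{dJ}{da} = \int_{0}^{1} - x^{a} \log{\left(x \right)} \, dx = \frac{1}{\left(a + 1\right)^{2}}.$$

Repeating $4$ times in total — each differentiation brings down another $\ln x$ — gives
$$\frac{d^{4}J}{da^{4}} = \int_{0}^{1} - x^{a} \log{\left(x \right)}^{4} \, dx = - \frac{24}{\left(a + 1\right)^{5}},$$
and the integrand here is exactly the target integrand, so $I = - \frac{24}{\left(a + 1\right)^{5}}$.

Setting $a = \frac{5}{4}$:
$$I = - \frac{8192}{19683}.$$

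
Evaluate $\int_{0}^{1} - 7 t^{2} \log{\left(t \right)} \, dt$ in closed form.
$\frac{7}{9}$

Consider the simpler parametrised integral
$$J(a) = \int_{0}^{1} - 7 t^{a} \, dt = - \frac{7}{a + 1}.$$

Differentiating under the integral sign brings down a factor of $\ln t$:
$$\frac{dJ}{da} = \int_{0}^{1} - 7 t^{a} \log{\left(t \right)} \, dt = \frac{7}{\left(a + 1\right)^{2}}.$$

The integral on the left is $I$, so $I = \frac{7}{\left(a + 1\right)^{2}}$.

Setting $a = 2$:
$$I = \frac{7}{9}.$$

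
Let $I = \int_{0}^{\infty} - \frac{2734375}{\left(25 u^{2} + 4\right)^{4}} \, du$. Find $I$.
$- \frac{2734375 \pi}{4096}$

Begin with the known result
$$J(a) = \int_{0}^{\infty} - \frac{7}{a^{2} + u^{2}} \, du = - \frac{7 \pi}{2 a}.$$

Differentiating under the integral sign with respect to $a$,
$$\frac{dJ}{da} = \int_{0}^{\infty} \frac{14 a}{\left(a^{2} + u^{2}\right)^{2}} \, du = \frac{7 \pi}{2 a^{2}},$$
so $\int_{0}^{\infty} - \frac{7}{\left(a^{2} + u^{2}\right)^{2}} \, du = - \frac{7 \pi}{4 a^{3}}$.

Repeating — each differentiation of $1/(u^2+a^2)^j$ produces $-2ja/(u^2+a^2)^{j+1}$ — and dividing through by $-2ja$ at each step yields, after $3$ differentiations in total,
$$\int_{0}^{\infty} - \frac{7}{\left(a^{2} + u^{2}\right)^{4}} \, du = - \frac{35 \pi}{32 a^{7}}.$$

Setting $a = \frac{2}{5}$:
$$I = - \frac{2734375 \pi}{4096}.$$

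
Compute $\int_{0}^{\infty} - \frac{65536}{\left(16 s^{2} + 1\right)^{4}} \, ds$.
$- 2560 \pi$

Begin with the known result
$$J(a) = \int_{0}^{\infty} - \frac{1}{a^{2} + s^{2}} \, ds = - \frac{\pi}{2 a}.$$

Differentiating under the integral sign with respect to $a$,
$$\frac{dJ}{da} = \int_{0}^{\infty} \frac{2 a}{\left(a^{2} + s^{2}\right)^{2}} \, ds = \frac{\pi}{2 a^{2}},$$
so $\int_{0}^{\infty} - \frac{1}{\left(a^{2} + s^{2}\right)^{2}} \, ds = - \frac{\pi}{4 a^{3}}$.

Repeating — each differentiation of $1/(s^2+a^2)^j$ produces $-2ja/(s^2+a^2)^{j+1}$ — and dividing through by $-2ja$ at each step yields, after $3$ differentiations in total,
$$\int_{0}^{\infty} - \frac{1}{\left(a^{2} + s^{2}\right)^{4}} \, ds = - \frac{5 \pi}{32 a^{7}}.$$

Setting $a = \frac{1}{4}$:
$$I = - 2560 \pi.$$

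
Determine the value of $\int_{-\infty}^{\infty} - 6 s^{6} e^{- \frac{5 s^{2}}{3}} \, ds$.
$- \frac{243 \sqrt{15} \sqrt{\pi}}{500}$

Consider the simpler parametrised integral
$$J(a) = \int_{-\infty}^{\infty} - 6 e^{- a s^{2}} \, ds = - \frac{6 \sqrt{\pi}}{\sqrt{a}}.$$

Differentiating under the integral sign brings down a factor of $(-s^2)$:
$$\frac{dJ}{da} = \int_{-\infty}^{\infty} 6 s^{2} e^{- a s^{2}} \, ds = \frac{3 \sqrt{\pi}}{a^{\frac{3}{2}}}.$$

Repeating $3$ times in total — each differentiation brings down another $(-s^2)$ — gives
$$\frac{d^{3}J}{da^{3}} = \int_{-\infty}^{\infty} 6 s^{6} e^{- a s^{2}} \, ds = \frac{45 \sqrt{\pi}}{4 a^{\frac{7}{2}}},$$
and the integrand here is $(-1)^{3}$ times the target integrand, so $I = (-1)^{3}\,\frac{d^{3}J}{da^{3}} = - \frac{45 \sqrt{\pi}}{4 a^{\frac{7}{2}}}$.

Setting $a = \frac{5}{3}$:
$$I = - \frac{243 \sqrt{15} \sqrt{\pi}}{500}.$$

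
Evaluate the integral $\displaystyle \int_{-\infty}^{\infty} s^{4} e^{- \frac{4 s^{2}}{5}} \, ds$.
$\frac{75 \sqrt{5} \sqrt{\pi}}{128}$

Begin with the known integral
$$J(a) = \int_{-\infty}^{\infty} e^{- a s^{2}} \, ds = \frac{\sqrt{\pi}}{\sqrt{a}}.$$

Differentiating under the integral sign brings down a factor of $(-s^2)$:
$$\frac{dJ}{da} = \int_{-\infty}^{\infty} - s^{2} e^{- a s^{2}} \, ds = - \frac{\sqrt{\pi}}{2 a^{\frac{3}{2}}}.$$

Repeating twice in total — each differentiation brings down another $(-s^2)$ — gives
$$\frac{d^{2}J}{da^{2}} = \int_{-\infty}^{\infty} s^{4} e^{- a s^{2}} \, ds = \frac{3 \sqrt{\pi}}{4 a^{\frac{5}{2}}},$$
and the integrand here is exactly the target integrand, so $I = \frac{3 \sqrt{\pi}}{4 a^{\frac{5}{2}}}$.

Setting $a = \frac{4}{5}$:
$$I = \frac{75 \sqrt{5} \sqrt{\pi}}{128}.$$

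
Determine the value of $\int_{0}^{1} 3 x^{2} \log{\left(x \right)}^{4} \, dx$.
$\frac{8}{27}$

Consider the simpler parametrised integral
$$J(a) = \int_{0}^{1} 3 x^{a} \, dx = \frac{3}{a + 1}.$$

Differentiating under the integral sign brings down a factor of $\ln x$:
$$\frac{dJ}{da} = \int_{0}^{1} 3 x^{a} \log{\left(x \right)} \, dx = - \frac{3}{\left(a + 1\right)^{2}}.$$

Repeating $4$ times in total — each differentiation brings down another $\ln x$ — gives
$$\frac{d^{4}J}{da^{4}} = \int_{0}^{1} 3 x^{a} \log{\left(x \right)}^{4} \, dx = \frac{72}{\left(a + 1\right)^{5}},$$
and the integrand here is exactly the target integrand, so $I = \frac{72}{\left(a + 1\right)^{5}}$.

Setting $a = 2$:
$$I = \frac{8}{27}.$$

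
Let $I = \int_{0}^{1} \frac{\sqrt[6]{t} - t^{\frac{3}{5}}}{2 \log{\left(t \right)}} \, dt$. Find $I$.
$\log{\left(\frac{\sqrt{105}}{12} \right)}$

Replace the exponent $\frac{3}{5}$ by a parameter $a$: let $I(a) = \int_{0}^{1} \frac{\sqrt[6]{t} - t^{a}}{2 \log{\left(t \right)}} \, dt$.

Since $\dfrac{\partial}{\partial a}\,t^{a} = t^{a} \ln t$, the $\ln t$ in the denominator cancels and
$$\frac{dI}{da} = \int_{0}^{1} - \frac{1}{2} t^{a} \, dt = - \frac{1}{2} \left[\frac{t^{a+1}}{a+1}\right]_0^1 = - \frac{1}{2 a + 2}.$$

Integrating with respect to $a$ gives $I(a) = - \frac{\log{\left(a + 1 \right)}}{2} - \frac{\log{\left(6 \right)}}{2} + \frac{\log{\left(7 \right)}}{2} + C$.

At $a = \frac{1}{6}$ the integrand is identically $0$, so $I(\frac{1}{6}) = 0$. The closed form gives $0$, hence $C = 0$.

Setting $a = \frac{3}{5}$:
$$I = \log{\left(\frac{\sqrt{105}}{12} \right)}.$$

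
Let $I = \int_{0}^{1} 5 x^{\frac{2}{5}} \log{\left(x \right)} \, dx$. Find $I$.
$- \frac{125}{49}$

Begin with the known integral
$$J(a) = \int_{0}^{1} 5 x^{a} \, dx = \frac{5}{a + 1}.$$

Differentiating under the integral sign brings down a factor of $\ln x$:
$$\frac{dJ}{da} = \int_{0}^{1} 5 x^{a} \log{\left(x \right)} \, dx = - \frac{5}{\left(a + 1\right)^{2}}.$$

The integral on the left is $I$, so $I = - \frac{5}{\left(a + 1\right)^{2}}$.

Setting $a = \frac{2}{5}$:
$$I = - \frac{125}{49}.$$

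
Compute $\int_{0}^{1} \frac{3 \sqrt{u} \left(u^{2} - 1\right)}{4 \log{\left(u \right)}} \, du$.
$- \frac{3 \log{\left(3 \right)}}{4} + \frac{3 \log{\left(7 \right)}}{4}$

Introduce a parameter $a$ in the exponent: let $I(a) = \int_{0}^{1} \frac{3 \left(- \sqrt{u} + u^{a}\right)}{4 \log{\left(u \right)}} \, du$.

Since $\dfrac{\partial}{\partial a}\,u^{a} = u^{a} \ln u$, the $\ln u$ in the denominator cancels and
$$\frac{dI}{da} = \int_{0}^{1} \frac{3}{4} u^{a} \, du = \frac{3}{4} \left[\frac{u^{a+1}}{a+1}\right]_0^1 = \frac{3}{4 \left(a + 1\right)}.$$

Integrating with respect to $a$ gives $I(a) = \log{\left(\frac{2^{\frac{3}{4}} \sqrt[4]{3} \left(a + 1\right)^{\frac{3}{4}}}{3} \right)} + C$.

At $a = \frac{1}{2}$ the integrand is identically $0$, so $I(\frac{1}{2}) = 0$. The closed form gives $0$, hence $C = 0$.

Setting $a = \frac{5}{2}$:
$$I = - \frac{3 \log{\left(3 \right)}}{4} + \frac{3 \log{\left(7 \right)}}{4}.$$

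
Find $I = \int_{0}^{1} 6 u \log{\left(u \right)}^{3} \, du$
$- \frac{9}{4}$

Begin with the known integral
$$J(a) = \int_{0}^{1} 6 u^{a} \, du = \frac{6}{a + 1}.$$

Differentiating under the integral sign brings down a factor of $\ln u$:
$$\frac{dJ}{da} = \int_{0}^{1} 6 u^{a} \log{\left(u \right)} \, du = - \frac{6}{\left(a + 1\right)^{2}}.$$

Repeating $3$ times in total — each differentiation brings down another $\ln u$ — gives
$$\frac{d^{3}J}{da^{3}} = \int_{0}^{1} 6 u^{a} \log{\left(u \right)}^{3} \, du = - \frac{36}{\left(a + 1\right)^{4}},$$
and the integrand here is exactly the target integrand, so $I = - \frac{36}{\left(a + 1\right)^{4}}$.

Setting $a = 1$:
$$I = - \frac{9}{4}.$$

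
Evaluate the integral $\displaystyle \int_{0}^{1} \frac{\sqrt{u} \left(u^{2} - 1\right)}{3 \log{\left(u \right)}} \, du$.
$- \frac{\log{\left(3 \right)}}{3} + \frac{\log{\left(7 \right)}}{3}$

Replace the exponent $\frac{5}{2}$ by a parameter $a$: let $I(a) = \int_{0}^{1} \frac{- \sqrt{u} + u^{a}}{3 \log{\left(u \right)}} \, du$.

Since $\dfrac{\partial}{\partial a}\,u^{a} = u^{a} \ln u$, the $\ln u$ in the denominator cancels and
$$\frac{dI}{da} = \int_{0}^{1} \frac{1}{3} u^{a} \, du = \frac{1}{3} \left[\frac{u^{a+1}}{a+1}\right]_0^1 = \frac{1}{3 \left(a + 1\right)}.$$

Integrating with respect to $a$ gives $I(a) = \frac{\log{\left(a + 1 \right)}}{3} - \frac{\log{\left(3 \right)}}{3} + \frac{\log{\left(2 \right)}}{3} + C$.

At $a = \frac{1}{2}$ the integrand is identically $0$, so $I(\frac{1}{2}) = 0$. The closed form gives $0$, hence $C = 0$.

Setting $a = \frac{5}{2}$:
$$I = - \frac{\log{\left(3 \right)}}{3} + \frac{\log{\left(7 \right)}}{3}.$$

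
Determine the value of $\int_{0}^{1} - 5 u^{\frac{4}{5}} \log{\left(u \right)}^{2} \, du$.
$- \frac{1250}{729}$

Start from the elementary integral
$$J(a) = \int_{0}^{1} - 5 u^{a} \, du = - \frac{5}{a + 1}.$$

Differentiating under the integral sign brings down a factor of $\ln u$:
$$\frac{dJ}{da} = \int_{0}^{1} - 5 u^{a} \log{\left(u \right)} \, du = \frac{5}{\left(a + 1\right)^{2}}.$$

Repeating twice in total — each differentiation brings down another $\ln u$ — gives
$$\frac{d^{2}J}{da^{2}} = \int_{0}^{1} - 5 u^{a} \log{\left(u \right)}^{2} \, du = - \frac{10}{\left(a + 1\right)^{3}},$$
and the integrand here is exactly the target integrand, so $I = - \frac{10}{\left(a + 1\right)^{3}}$.

Setting $a = \frac{4}{5}$:
$$I = - \frac{1250}{729}.$$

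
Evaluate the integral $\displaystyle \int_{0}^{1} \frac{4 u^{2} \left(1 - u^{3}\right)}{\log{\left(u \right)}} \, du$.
$- \log{\left(16 \right)}$

Replace the exponent $5$ by a parameter $a$: let $I(a) = \int_{0}^{1} \frac{4 \left(u^{2} - u^{a}\right)}{\log{\left(u \right)}} \, du$.

Since $\dfrac{\partial}{\partial a}\,u^{a} = u^{a} \ln u$, the $\ln u$ in the denominator cancels and
$$\frac{dI}{da} = \int_{0}^{1} -4 u^{a} \, du = -4 \left[\frac{u^{a+1}}{a+1}\right]_0^1 = - \frac{4}{a + 1}.$$

Integrating with respect to $a$ gives $I(a) = \log{\left(\frac{81}{\left(a + 1\right)^{4}} \right)} + C$.

At $a = 2$ the integrand is identically $0$, so $I(2) = 0$. The closed form gives $0$, hence $C = 0$.

Setting $a = 5$:
$$I = - \log{\left(16 \right)}.$$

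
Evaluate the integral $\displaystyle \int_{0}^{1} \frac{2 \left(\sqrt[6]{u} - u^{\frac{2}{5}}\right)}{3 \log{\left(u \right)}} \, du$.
$- \frac{2 \log{\left(6 \right)}}{3} + \frac{2 \log{\left(5 \right)}}{3}$

Introduce a parameter $a$ in the exponent: let $I(a) = \int_{0}^{1} \frac{2 \left(- u^{\frac{2}{5}} + u^{a}\right)}{3 \log{\left(u \right)}} \, du$.

Since $\dfrac{\partial}{\partial a}\,u^{a} = u^{a} \ln u$, the $\ln u$ in the denominator cancels and
$$\frac{dI}{da} = \int_{0}^{1} \frac{2}{3} u^{a} \, du = \frac{2}{3} \left[\frac{u^{a+1}}{a+1}\right]_0^1 = \frac{2}{3 \left(a + 1\right)}.$$

Integrating with respect to $a$ gives $I(a) = \log{\left(\frac{5^{\frac{2}{3}} \sqrt[3]{7} \left(a + 1\right)^{\frac{2}{3}}}{7} \right)} + C$.

At $a = \frac{2}{5}$ the integrand is identically $0$, so $I(\frac{2}{5}) = 0$. The closed form gives $0$, hence $C = 0$.

Setting $a = \frac{1}{6}$:
$$I = - \frac{2 \log{\left(6 \right)}}{3} + \frac{2 \log{\left(5 \right)}}{3}.$$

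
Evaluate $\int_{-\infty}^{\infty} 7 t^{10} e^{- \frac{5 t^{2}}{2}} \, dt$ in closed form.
$\frac{1323 \sqrt{10} \sqrt{\pi}}{3125}$

Begin with the known integral
$$J(a) = \int_{-\infty}^{\infty} 7 e^{- a t^{2}} \, dt = \frac{7 \sqrt{\pi}}{\sqrt{a}}.$$

Differentiating under the integral sign brings down a factor of $(-t^2)$:
$$\frac{dJ}{da} = \int_{-\infty}^{\infty} - 7 t^{2} e^{- a t^{2}} \, dt = - \frac{7 \sqrt{\pi}}{2 a^{\frac{3}{2}}}.$$

Repeating $5$ times in total — each differentiation brings down another $(-t^2)$ — gives
$$\frac{d^{5}J}{da^{5}} = \int_{-\infty}^{\infty} - 7 t^{10} e^{- a t^{2}} \, dt = - \frac{6615 \sqrt{\pi}}{32 a^{\frac{11}{2}}},$$
and the integrand here is $(-1)^{5}$ times the target integrand, so $I = (-1)^{5}\,\frac{d^{5}J}{da^{5}} = \frac{6615 \sqrt{\pi}}{32 a^{\frac{11}{2}}}$.

Setting $a = \frac{5}{2}$:
$$I = \frac{1323 \sqrt{10} \sqrt{\pi}}{3125}.$$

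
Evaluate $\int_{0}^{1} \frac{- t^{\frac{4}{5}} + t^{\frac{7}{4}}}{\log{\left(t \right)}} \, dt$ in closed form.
$\log{\left(\frac{55}{36} \right)}$

Introduce a parameter $a$ in the exponent: let $I(a) = \int_{0}^{1} \frac{- t^{\frac{4}{5}} + t^{a}}{\log{\left(t \right)}} \, dt$.

Since $\dfrac{\partial}{\partial a}\,t^{a} = t^{a} \ln t$, the $\ln t$ in the denominator cancels and
$$\frac{dI}{da} = \int_{0}^{1} t^{a} \, dt = \left[\frac{t^{a+1}}{a+1}\right]_0^1 = \frac{1}{a + 1}.$$

Integrating with respect to $a$ gives $I(a) = \log{\left(\frac{5 a}{9} + \frac{5}{9} \right)} + C$.

At $a = \frac{4}{5}$ the integrand is identically $0$, so $I(\frac{4}{5}) = 0$. The closed form gives $0$, hence $C = 0$.

Setting $a = \frac{7}{4}$:
$$I = \log{\left(\frac{55}{36} \right)}.$$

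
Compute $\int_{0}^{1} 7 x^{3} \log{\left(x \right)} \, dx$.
$- \frac{7}{16}$

Start from the elementary integral
$$J(a) = \int_{0}^{1} 7 x^{a} \, dx = \frac{7}{a + 1}.$$

Differentiating under the integral sign brings down a factor of $\ln x$:
$$\frac{dJ}{da} = \int_{0}^{1} 7 x^{a} \log{\left(x \right)} \, dx = - \frac{7}{\left(a + 1\right)^{2}}.$$

The integral on the left is $I$, so $I = - \frac{7}{\left(a + 1\right)^{2}}$.

Setting $a = 3$:
$$I = - \frac{7}{16}.$$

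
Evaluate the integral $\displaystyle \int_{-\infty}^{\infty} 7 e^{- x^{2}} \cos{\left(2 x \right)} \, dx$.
$\frac{7 \sqrt{\pi}}{e}$

Define $I(b) = \int_{-\infty}^{\infty} 7 e^{- x^{2}} \cos{\left(b x \right)} \, dx$.

Differentiating under the integral sign,
$$I'(b) = \int_{-\infty}^{\infty} - 7 x e^{- x^{2}} \sin{\left(b x \right)} \, dx.$$

Integrate $\int_{-\infty}^{\infty} x \sin(b x)\, e^{- x^{2}}\, dx$ by parts with $u = \sin(b x)$ and $dv = x\, e^{- x^{2}}\, dx$, giving $v = - \frac{e^{- x^{2}}}{2}$. The boundary term vanishes and
$$\int_{-\infty}^{\infty} x \sin(b x)\, e^{- x^{2}}\, dx = \frac{b}{2} \int_{-\infty}^{\infty} \cos(b x)\, e^{- x^{2}}\, dx,$$
so $I'(b) = - \frac{b}{2}\, I(b)$.

This is a separable first-order ODE; solving with the initial condition $I(0) = \int_{-\infty}^{\infty} 7 e^{- x^{2}}\,dx = 7 \sqrt{\pi}$ gives
$$I(b) = 7 \sqrt{\pi} e^{- \frac{b^{2}}{4}}.$$

Setting $b = 2$:
$$I = \frac{7 \sqrt{\pi}}{e}.$$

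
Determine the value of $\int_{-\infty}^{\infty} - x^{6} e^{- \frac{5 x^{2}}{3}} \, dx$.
$- \frac{81 \sqrt{15} \sqrt{\pi}}{1000}$

Consider the simpler parametrised integral
$$J(a) = \int_{-\infty}^{\infty} - e^{- a x^{2}} \, dx = - \frac{\sqrt{\pi}}{\sqrt{a}}.$$

Differentiating under the integral sign brings down a factor of $(-x^2)$:
$$\frac{dJ}{da} = \int_{-\infty}^{\infty} x^{2} e^{- a x^{2}} \, dx = \frac{\sqrt{\pi}}{2 a^{\frac{3}{2}}}.$$

Repeating $3$ times in total — each differentiation brings down another $(-x^2)$ — gives
$$\frac{d^{3}J}{da^{3}} = \int_{-\infty}^{\infty} x^{6} e^{- a x^{2}} \, dx = \frac{15 \sqrt{\pi}}{8 a^{\frac{7}{2}}},$$
and the integrand here is $(-1)^{3}$ times the target integrand, so $I = (-1)^{3}\,\frac{d^{3}J}{da^{3}} = - \frac{15 \sqrt{\pi}}{8 a^{\frac{7}{2}}}$.

Setting $a = \frac{5}{3}$:
$$I = - \frac{81 \sqrt{15} \sqrt{\pi}}{1000}.$$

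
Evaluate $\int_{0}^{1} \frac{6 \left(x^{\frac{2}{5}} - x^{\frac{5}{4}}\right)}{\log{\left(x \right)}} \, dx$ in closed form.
$- \log{\left(\frac{8303765625}{481890304} \right)}$

Introduce a parameter $a$ in the exponent: let $I(a) = \int_{0}^{1} \frac{6 \left(x^{\frac{2}{5}} - x^{a}\right)}{\log{\left(x \right)}} \, dx$.

Since $\dfrac{\partial}{\partial a}\,x^{a} = x^{a} \ln x$, the $\ln x$ in the denominator cancels and
$$\frac{dI}{da} = \int_{0}^{1} -6 x^{a} \, dx = -6 \left[\frac{x^{a+1}}{a+1}\right]_0^1 = - \frac{6}{a + 1}.$$

Integrating with respect to $a$ gives $I(a) = - \log{\left(\frac{15625 \left(a + 1\right)^{6}}{117649} \right)} + C$.

At $a = \frac{2}{5}$ the integrand is identically $0$, so $I(\frac{2}{5}) = 0$. The closed form gives $0$, hence $C = 0$.

Setting $a = \frac{5}{4}$:
$$I = - \log{\left(\frac{8303765625}{481890304} \right)}.$$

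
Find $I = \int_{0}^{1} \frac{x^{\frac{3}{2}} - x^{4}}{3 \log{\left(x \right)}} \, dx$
$- \frac{\log{\left(2 \right)}}{3}$

Introduce a parameter $a$ in the exponent: let $I(a) = \int_{0}^{1} \frac{- x^{4} + x^{a}}{3 \log{\left(x \right)}} \, dx$.

Since $\dfrac{\partial}{\partial a}\,x^{a} = x^{a} \ln x$, the $\ln x$ in the denominator cancels and
$$\frac{dI}{da} = \int_{0}^{1} \frac{1}{3} x^{a} \, dx = \frac{1}{3} \left[\frac{x^{a+1}}{a+1}\right]_0^1 = \frac{1}{3 \left(a + 1\right)}.$$

Integrating with respect to $a$ gives $I(a) = \frac{\log{\left(a + 1 \right)}}{3} - \frac{\log{\left(5 \right)}}{3} + C$.

At $a = 4$ the integrand is identically $0$, so $I(4) = 0$. The closed form gives $0$, hence $C = 0$.

Setting $a = \frac{3}{2}$:
$$I = - \frac{\log{\left(2 \right)}}{3}.$$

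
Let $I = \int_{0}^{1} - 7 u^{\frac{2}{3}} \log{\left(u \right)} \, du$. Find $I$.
$\frac{63}{25}$

Consider the simpler parametrised integral
$$J(a) = \int_{0}^{1} - 7 u^{a} \, du = - \frac{7}{a + 1}.$$

Differentiating under the integral sign brings down a factor of $\ln u$:
$$\frac{dJ}{da} = \int_{0}^{1} - 7 u^{a} \log{\left(u \right)} \, du = \frac{7}{\left(a + 1\right)^{2}}.$$

The integral on the left is $I$, so $I = \frac{7}{\left(a + 1\right)^{2}}$.

Setting $a = \frac{2}{3}$:
$$I = \frac{63}{25}.$$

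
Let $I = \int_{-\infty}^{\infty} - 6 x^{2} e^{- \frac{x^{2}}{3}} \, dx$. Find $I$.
$- 9 \sqrt{3} \sqrt{\pi}$

Begin with the known integral
$$J(a) = \int_{-\infty}^{\infty} - 6 e^{- a x^{2}} \, dx = - \frac{6 \sqrt{\pi}}{\sqrt{a}}.$$

Differentiating under the integral sign brings down a factor of $(-x^2)$:
$$\frac{dJ}{da} = \int_{-\infty}^{\infty} 6 x^{2} e^{- a x^{2}} \, dx = \frac{3 \sqrt{\pi}}{a^{\frac{3}{2}}}.$$

The integral on the left is $-I$, so $I = - \frac{3 \sqrt{\pi}}{a^{\frac{3}{2}}}$.

Setting $a = \frac{1}{3}$:
$$I = - 9 \sqrt{3} \sqrt{\pi}.$$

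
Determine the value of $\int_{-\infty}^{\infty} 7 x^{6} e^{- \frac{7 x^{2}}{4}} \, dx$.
$\frac{240 \sqrt{7} \sqrt{\pi}}{343}$

Consider the simpler parametrised integral
$$J(a) = \int_{-\infty}^{\infty} 7 e^{- a x^{2}} \, dx = \frac{7 \sqrt{\pi}}{\sqrt{a}}.$$

Differentiating under the integral sign brings down a factor of $(-x^2)$:
$$\frac{dJ}{da} = \int_{-\infty}^{\infty} - 7 x^{2} e^{- a x^{2}} \, dx = - \frac{7 \sqrt{\pi}}{2 a^{\frac{3}{2}}}.$$

Repeating $3$ times in total — each differentiation brings down another $(-x^2)$ — gives
$$\frac{d^{3}J}{da^{3}} = \int_{-\infty}^{\infty} - 7 x^{6} e^{- a x^{2}} \, dx = - \frac{105 \sqrt{\pi}}{8 a^{\frac{7}{2}}},$$
and the integrand here is $(-1)^{3}$ times the target integrand, so $I = (-1)^{3}\,\frac{d^{3}J}{da^{3}} = \frac{105 \sqrt{\pi}}{8 a^{\frac{7}{2}}}$.

Setting $a = \frac{7}{4}$:
$$I = \frac{240 \sqrt{7} \sqrt{\pi}}{343}.$$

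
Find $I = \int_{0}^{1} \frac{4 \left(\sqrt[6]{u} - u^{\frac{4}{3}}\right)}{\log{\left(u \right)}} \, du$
$- \log{\left(16 \right)}$

Replace the exponent $\frac{4}{3}$ by a parameter $a$: let $I(a) = \int_{0}^{1} \frac{4 \left(\sqrt[6]{u} - u^{a}\right)}{\log{\left(u \right)}} \, du$.

Since $\dfrac{\partial}{\partial a}\,u^{a} = u^{a} \ln u$, the $\ln u$ in the denominator cancels and
$$\frac{dI}{da} = \int_{0}^{1} -4 u^{a} \, du = -4 \left[\frac{u^{a+1}}{a+1}\right]_0^1 = - \frac{4}{a + 1}.$$

Integrating with respect to $a$ gives $I(a) = - \log{\left(\frac{1296 \left(a + 1\right)^{4}}{2401} \right)} + C$.

At $a = \frac{1}{6}$ the integrand is identically $0$, so $I(\frac{1}{6}) = 0$. The closed form gives $0$, hence $C = 0$.

Setting $a = \frac{4}{3}$:
$$I = - \log{\left(16 \right)}.$$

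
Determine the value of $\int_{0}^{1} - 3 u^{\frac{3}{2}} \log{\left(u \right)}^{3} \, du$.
$\frac{288}{625}$

Begin with the known integral
$$J(a) = \int_{0}^{1} - 3 u^{a} \, du = - \frac{3}{a + 1}.$$

Differentiating under the integral sign brings down a factor of $\ln u$:
$$\frac{dJ}{da} = \int_{0}^{1} - 3 u^{a} \log{\left(u \right)} \, du = \frac{3}{\left(a + 1\right)^{2}}.$$

Repeating $3$ times in total — each differentiation brings down another $\ln u$ — gives
$$\frac{d^{3}J}{da^{3}} = \int_{0}^{1} - 3 u^{a} \log{\left(u \right)}^{3} \, du = \frac{18}{\left(a + 1\right)^{4}},$$
and the integrand here is exactly the target integrand, so $I = \frac{18}{\left(a + 1\right)^{4}}$.

Setting $a = \frac{3}{2}$:
$$I = \frac{288}{625}.$$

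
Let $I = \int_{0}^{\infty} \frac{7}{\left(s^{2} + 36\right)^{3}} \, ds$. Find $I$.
$\frac{7 \pi}{41472}$

Begin with the known result
$$J(a) = \int_{0}^{\infty} \frac{7}{a^{2} + s^{2}} \, ds = \frac{7 \pi}{2 a}.$$

Differentiating under the integral sign with respect to $a$,
$$\frac{dJ}{da} = \int_{0}^{\infty} - \frac{14 a}{\left(a^{2} + s^{2}\right)^{2}} \, ds = - \frac{7 \pi}{2 a^{2}},$$
so $\int_{0}^{\infty} \frac{7}{\left(a^{2} + s^{2}\right)^{2}} \, ds = \frac{7 \pi}{4 a^{3}}$.

Repeating — each differentiation of $1/(s^2+a^2)^j$ produces $-2ja/(s^2+a^2)^{j+1}$ — and dividing through by $-2ja$ at each step yields, after $2$ differentiations in total,
$$\int_{0}^{\infty} \frac{7}{\left(a^{2} + s^{2}\right)^{3}} \, ds = \frac{21 \pi}{16 a^{5}}.$$

Setting $a = 6$:
$$I = \frac{7 \pi}{41472}.$$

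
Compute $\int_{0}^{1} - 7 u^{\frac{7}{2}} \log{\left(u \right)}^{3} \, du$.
$\frac{224}{2187}$

Begin with the known integral
$$J(a) = \int_{0}^{1} - 7 u^{a} \, du = - \frac{7}{a + 1}.$$

Differentiating under the integral sign brings down a factor of $\ln u$:
$$\frac{dJ}{da} = \int_{0}^{1} - 7 u^{a} \log{\left(u \right)} \, du = \frac{7}{\left(a + 1\right)^{2}}.$$

Repeating $3$ times in total — each differentiation brings down another $\ln u$ — gives
$$\frac{d^{3}J}{da^{3}} = \int_{0}^{1} - 7 u^{a} \log{\left(u \right)}^{3} \, du = \frac{42}{\left(a + 1\right)^{4}},$$
and the integrand here is exactly the target integrand, so $I = \frac{42}{\left(a + 1\right)^{4}}$.

Setting $a = \frac{7}{2}$:
$$I = \frac{224}{2187}.$$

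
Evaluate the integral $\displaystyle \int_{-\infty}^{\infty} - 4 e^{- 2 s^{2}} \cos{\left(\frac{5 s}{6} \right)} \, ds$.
$- \frac{2 \sqrt{2} \sqrt{\pi}}{e^{\frac{25}{288}}}$

Let $b$ denote the cosine frequency and define $I(b) = \int_{-\infty}^{\infty} - 4 e^{- 2 s^{2}} \cos{\left(b s \right)} \, ds$.

Differentiating under the integral sign,
$$I'(b) = \int_{-\infty}^{\infty} 4 s e^{- 2 s^{2}} \sin{\left(b s \right)} \, ds.$$

Integrate $\int_{-\infty}^{\infty} s \sin(b s)\, e^{- 2 s^{2}}\, ds$ by parts with $u = \sin(b s)$ and $dv = s\, e^{- 2 s^{2}}\, ds$, giving $v = - \frac{e^{- 2 s^{2}}}{4}$. The boundary term vanishes and
$$\int_{-\infty}^{\infty} s \sin(b s)\, e^{- 2 s^{2}}\, ds = \frac{b}{4} \int_{-\infty}^{\infty} \cos(b s)\, e^{- 2 s^{2}}\, ds,$$
so $I'(b) = - \frac{b}{4}\, I(b)$.

This is a separable first-order ODE; solving with the initial condition $I(0) = \int_{-\infty}^{\infty} - 4 e^{- 2 s^{2}}\,ds = - 2 \sqrt{2} \sqrt{\pi}$ gives
$$I(b) = - 2 \sqrt{2} \sqrt{\pi} e^{- \frac{b^{2}}{8}}.$$

Setting $b = \frac{5}{6}$:
$$I = - \frac{2 \sqrt{2} \sqrt{\pi}}{e^{\frac{25}{288}}}.$$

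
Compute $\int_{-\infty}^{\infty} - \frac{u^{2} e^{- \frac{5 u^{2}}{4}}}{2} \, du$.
$- \frac{2 \sqrt{5} \sqrt{\pi}}{25}$

Consider the simpler parametrised integral
$$J(a) = \int_{-\infty}^{\infty} - \frac{e^{- a u^{2}}}{2} \, du = - \frac{\sqrt{\pi}}{2 \sqrt{a}}.$$

Differentiating under the integral sign brings down a factor of $(-u^2)$:
$$\frac{dJ}{da} = \int_{-\infty}^{\infty} \frac{u^{2} e^{- a u^{2}}}{2} \, du = \frac{\sqrt{\pi}}{4 a^{\frac{3}{2}}}.$$

The integral on the left is $-I$, so $I = - \frac{\sqrt{\pi}}{4 a^{\frac{3}{2}}}$.

Setting $a = \frac{5}{4}$:
$$I = - \frac{2 \sqrt{5} \sqrt{\pi}}{25}.$$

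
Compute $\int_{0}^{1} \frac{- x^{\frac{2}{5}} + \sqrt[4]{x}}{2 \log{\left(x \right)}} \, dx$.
$\log{\left(\frac{5 \sqrt{7}}{14} \right)}$

Replace the exponent $\frac{2}{5}$ by a parameter $a$: let $I(a) = \int_{0}^{1} \frac{\sqrt[4]{x} - x^{a}}{2 \log{\left(x \right)}} \, dx$.

Since $\dfrac{\partial}{\partial a}\,x^{a} = x^{a} \ln x$, the $\ln x$ in the denominator cancels and
$$\frac{dI}{da} = \int_{0}^{1} - \frac{1}{2} x^{a} \, dx = - \frac{1}{2} \left[\frac{x^{a+1}}{a+1}\right]_0^1 = - \frac{1}{2 a + 2}.$$

Integrating with respect to $a$ gives $I(a) = - \frac{\log{\left(a + 1 \right)}}{2} - \log{\left(2 \right)} + \frac{\log{\left(5 \right)}}{2} + C$.

At $a = \frac{1}{4}$ the integrand is identically $0$, so $I(\frac{1}{4}) = 0$. The closed form gives $0$, hence $C = 0$.

Setting $a = \frac{2}{5}$:
$$I = \log{\left(\frac{5 \sqrt{7}}{14} \right)}.$$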